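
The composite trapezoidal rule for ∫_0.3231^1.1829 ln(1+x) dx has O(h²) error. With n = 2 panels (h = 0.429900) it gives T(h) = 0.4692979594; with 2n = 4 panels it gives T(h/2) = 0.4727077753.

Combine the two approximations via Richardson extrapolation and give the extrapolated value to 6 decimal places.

0.473844

With r = 2 the leading error scales as h^2, so the weight is 2^2 = 4.
4*0.4727077753 − 0.4692979594 = 1.4215331418
(4*0.4727077753 − 0.4692979594)/(4 − 1) = 0.4738443806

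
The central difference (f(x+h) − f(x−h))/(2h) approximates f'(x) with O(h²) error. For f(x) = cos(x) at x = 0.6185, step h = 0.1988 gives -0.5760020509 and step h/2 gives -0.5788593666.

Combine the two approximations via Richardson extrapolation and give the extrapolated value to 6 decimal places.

-0.579812

r = 2: numerator weight 4, denominator 3.
Numerator 4×A(h/2) − A(h) = 4×(-0.5788593666) − (-0.5760020509) = -1.7394354155
Denominator 4 − 1 = 3.
R = (-1.7394354155)/3 = -0.5798118052
Shift from A(h/2): −0.0009524386.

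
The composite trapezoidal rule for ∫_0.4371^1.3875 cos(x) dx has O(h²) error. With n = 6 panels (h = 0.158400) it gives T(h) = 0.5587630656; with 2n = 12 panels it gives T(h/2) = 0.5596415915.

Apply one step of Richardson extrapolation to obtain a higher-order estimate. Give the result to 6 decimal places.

Order 2 gives 2^r = 4 and 2^r − 1 = 3.
4*0.5596415915 = 2.2385663660; 2.2385663660 − 0.5587630656 = 1.6798033004
(4*0.5596415915 − 0.5587630656)/(4 − 1) = 0.5599344335
Correction |R − A(h/2)| = 2.928e-04; gap |A(h/2) − A(h)| = 8.785e-04.

0.559934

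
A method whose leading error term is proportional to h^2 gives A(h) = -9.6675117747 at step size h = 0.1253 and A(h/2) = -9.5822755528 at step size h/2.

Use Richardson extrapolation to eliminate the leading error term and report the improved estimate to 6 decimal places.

-9.553863

Order 2 gives 2^r = 4 and 2^r − 1 = 3.
2^2 × A(h/2) = -38.3291022112; minus A(h) gives -28.6615904365.
(-28.6615904365) ÷ 3 = -9.5538634788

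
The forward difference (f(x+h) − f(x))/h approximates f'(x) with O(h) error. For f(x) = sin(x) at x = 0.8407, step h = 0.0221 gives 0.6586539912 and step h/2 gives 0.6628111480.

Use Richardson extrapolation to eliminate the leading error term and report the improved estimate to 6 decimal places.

The method has order 1: 2^1 = 2.
2^1×A(h/2) = 1.3256222960; minus A(h) gives 0.6669683048.
0.6669683048 ÷ 1 = 0.6669683048
Correction |R − A(h/2)| = 4.157e-03; gap |A(h/2) − A(h)| = 4.157e-03.

0.666968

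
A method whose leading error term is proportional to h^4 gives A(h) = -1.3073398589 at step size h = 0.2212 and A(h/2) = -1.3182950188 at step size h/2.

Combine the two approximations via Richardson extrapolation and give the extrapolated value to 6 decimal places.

Order 4 gives 2^r = 16 and 2^r − 1 = 15.
16 × (-1.3182950188) = -21.0927203008; subtract (-1.3073398589) → -19.7853804419
R = (-19.7853804419)/15 = -1.3190253628
Gap between inputs: 1.096e-02; correction applied: −0.0007303440.

-1.319025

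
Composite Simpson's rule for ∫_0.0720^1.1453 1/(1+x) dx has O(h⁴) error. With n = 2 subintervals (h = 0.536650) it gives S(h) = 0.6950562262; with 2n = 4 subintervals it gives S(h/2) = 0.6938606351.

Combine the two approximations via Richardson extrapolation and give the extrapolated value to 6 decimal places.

0.693781

Error is O(h^4); halving h shrinks it by 2^4 = 16.
Top: 16(0.6938606351) − (0.6950562262) = 10.4067139354
Denominator 16 − 1 = 15.
Extrapolated: 10.4067139354 / 15 = 0.6937809290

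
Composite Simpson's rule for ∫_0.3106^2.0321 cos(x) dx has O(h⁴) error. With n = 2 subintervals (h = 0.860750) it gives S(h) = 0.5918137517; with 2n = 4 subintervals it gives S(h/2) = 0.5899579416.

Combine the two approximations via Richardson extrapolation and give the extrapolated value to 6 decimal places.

With r = 4 the leading error scales as h^4, so the weight is 2^4 = 16.
Top: 16(0.5899579416) − (0.5918137517) = 8.8475133139
Extrapolated: 8.8475133139 / 15 = 0.5898342209
Shift from A(h/2): −0.0001237207.

0.589834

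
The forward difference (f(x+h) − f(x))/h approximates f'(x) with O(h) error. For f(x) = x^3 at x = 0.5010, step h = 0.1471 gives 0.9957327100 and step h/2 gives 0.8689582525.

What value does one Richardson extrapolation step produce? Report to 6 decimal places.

0.742184

Order 1 gives 2^r = 2 and 2^r − 1 = 1.
Numerator 2 × A(h/2) − A(h) = 2 × 0.8689582525 − 0.9957327100 = 0.7421837950
Divide by 2^1 − 1 = 1.
So the Richardson estimate is 0.7421837950.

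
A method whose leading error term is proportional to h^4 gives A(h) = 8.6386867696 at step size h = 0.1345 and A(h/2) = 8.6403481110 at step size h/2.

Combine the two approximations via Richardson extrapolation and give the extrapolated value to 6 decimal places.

8.640459

Leading term ∝ h^4; use weight 16 = 2^4.
16 × 8.6403481110 − 8.6386867696 = 129.6068830064
Denominator 16 − 1 = 15.
So the Richardson estimate is 8.6404588671.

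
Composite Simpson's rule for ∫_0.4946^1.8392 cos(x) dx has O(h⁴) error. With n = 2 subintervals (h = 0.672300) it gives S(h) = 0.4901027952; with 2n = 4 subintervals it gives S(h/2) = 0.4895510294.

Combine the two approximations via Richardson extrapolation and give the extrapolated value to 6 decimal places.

Error is O(h^4); halving h shrinks it by 2^4 = 16.
16 × 0.4895510294 = 7.8328164704; subtract 0.4901027952 → 7.3427136752
R = 7.3427136752/15 = 0.4895142450
Shift from A(h/2): −0.0000367844.

0.489514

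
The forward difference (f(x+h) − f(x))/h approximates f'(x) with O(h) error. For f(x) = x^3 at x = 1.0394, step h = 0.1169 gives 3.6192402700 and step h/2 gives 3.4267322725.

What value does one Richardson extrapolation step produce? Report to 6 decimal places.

The method has order 1: 2^1 = 2.
Difference of the inputs: 3.4267322725 − 3.6192402700 = -0.1925079975
Correction (A(h/2) − A(h))/(2 − 1) = (-0.1925079975)/1 = -0.1925079975
R = 3.4267322725 − 0.1925079975 = 3.2342242750
Shift from A(h/2): −0.1925079975.

3.234224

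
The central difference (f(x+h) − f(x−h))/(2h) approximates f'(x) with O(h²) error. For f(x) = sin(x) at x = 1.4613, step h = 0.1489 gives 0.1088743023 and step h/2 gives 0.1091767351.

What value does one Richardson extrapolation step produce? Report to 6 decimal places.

Leading term ∝ h^2; use weight 4 = 2^2.
Numerator 4×A(h/2) − A(h) = 4×0.1091767351 − 0.1088743023 = 0.3278326381
R = 0.3278326381/3 = 0.1092775460

0.109278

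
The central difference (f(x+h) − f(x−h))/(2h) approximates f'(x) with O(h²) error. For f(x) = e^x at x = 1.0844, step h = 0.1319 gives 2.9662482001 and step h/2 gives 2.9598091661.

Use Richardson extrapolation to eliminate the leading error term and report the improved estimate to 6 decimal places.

2.957663

r = 2: numerator weight 4, denominator 3.
Numerator 4*A(h/2) − A(h) = 4*2.9598091661 − 2.9662482001 = 8.8729884643
Denominator 4 − 1 = 3.
8.8729884643 ÷ 3 = 2.9576628214
Gap between inputs: 6.439e-03; correction applied: −0.0021463447.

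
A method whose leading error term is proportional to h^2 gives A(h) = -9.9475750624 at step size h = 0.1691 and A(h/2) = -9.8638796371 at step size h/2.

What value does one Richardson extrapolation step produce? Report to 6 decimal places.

-9.835981

r = 2: numerator weight 4, denominator 3.
Numerator 4*A(h/2) − A(h) = 4*(-9.8638796371) − (-9.9475750624) = -29.5079434860
Denominator 4 − 1 = 3.
(4*(-9.8638796371) − (-9.9475750624))/(4 − 1) = -9.8359811620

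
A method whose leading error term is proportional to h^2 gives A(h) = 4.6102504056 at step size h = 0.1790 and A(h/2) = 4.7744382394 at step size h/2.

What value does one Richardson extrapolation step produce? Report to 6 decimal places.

r = 2: numerator weight 4, denominator 3.
Weighted: 19.0977529576 − 4.6102504056 = 14.4875025520
Extrapolated: 14.4875025520 / 3 = 4.8291675173

4.829168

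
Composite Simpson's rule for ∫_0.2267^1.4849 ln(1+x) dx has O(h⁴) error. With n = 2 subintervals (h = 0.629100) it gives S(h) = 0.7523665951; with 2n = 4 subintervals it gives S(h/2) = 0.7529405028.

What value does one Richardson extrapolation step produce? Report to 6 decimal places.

0.752979

Method order is 4; weight 2^4 = 16.
16×0.7529405028 = 12.0470480448; 12.0470480448 − 0.7523665951 = 11.2946814497
Denominator 16 − 1 = 15.
11.2946814497 ÷ 15 = 0.7529787633
Shift from A(h/2): +0.0000382605.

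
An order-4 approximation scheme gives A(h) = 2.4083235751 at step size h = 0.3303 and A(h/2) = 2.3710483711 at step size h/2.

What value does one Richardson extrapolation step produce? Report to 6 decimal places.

Order 4 gives 2^r = 16 and 2^r − 1 = 15.
16 × 2.3710483711 = 37.9367739376; subtract 2.4083235751 → 35.5284503625
35.5284503625 ÷ 15 = 2.3685633575

2.368563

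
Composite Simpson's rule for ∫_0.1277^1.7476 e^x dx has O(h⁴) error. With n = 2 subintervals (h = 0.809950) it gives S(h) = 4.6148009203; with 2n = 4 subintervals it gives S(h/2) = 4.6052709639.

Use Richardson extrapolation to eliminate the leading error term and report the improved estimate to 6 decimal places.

4.604636

The method has order 4: 2^4 = 16.
16*4.6052709639 − 4.6148009203 = 69.0695345021
Denominator 16 − 1 = 15.
So the Richardson estimate is 4.6046356335.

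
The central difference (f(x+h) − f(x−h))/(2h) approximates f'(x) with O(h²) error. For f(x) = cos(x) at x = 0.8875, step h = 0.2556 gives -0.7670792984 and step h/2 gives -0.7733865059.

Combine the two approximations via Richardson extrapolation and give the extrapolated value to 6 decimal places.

The method has order 2: 2^2 = 4.
A(h/2) − A(h) = -0.7733865059 − (-0.7670792984) = -0.0063072075
Divide by 2^2 − 1 = 3: (-0.0063072075)/3 = -0.0021024025
R = A(h/2) + (A(h/2) − A(h))/3 = -0.7733865059 − 0.0021024025 = -0.7754889084

-0.775489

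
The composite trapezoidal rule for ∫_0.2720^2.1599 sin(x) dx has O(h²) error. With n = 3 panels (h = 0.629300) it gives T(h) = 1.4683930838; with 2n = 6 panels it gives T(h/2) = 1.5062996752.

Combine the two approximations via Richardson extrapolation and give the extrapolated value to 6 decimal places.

1.518935

The method has order 2: 2^2 = 4.
4 × 1.5062996752 − 1.4683930838 = 4.5568056170
Denominator 4 − 1 = 3.
(4 × 1.5062996752 − 1.4683930838)/(4 − 1) = 1.5189352057
Gap between inputs: 3.791e-02; correction applied: +0.0126355305.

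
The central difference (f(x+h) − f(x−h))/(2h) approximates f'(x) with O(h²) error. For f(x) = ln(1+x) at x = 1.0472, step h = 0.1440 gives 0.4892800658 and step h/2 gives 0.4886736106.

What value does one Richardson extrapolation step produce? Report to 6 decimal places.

Order 2 gives 2^r = 4 and 2^r − 1 = 3.
4*0.4886736106 = 1.9546944424; 1.9546944424 − 0.4892800658 = 1.4654143766
Denominator 4 − 1 = 3.
Extrapolated: 1.4654143766 / 3 = 0.4884714589
Shift from A(h/2): −0.0002021517.

0.488471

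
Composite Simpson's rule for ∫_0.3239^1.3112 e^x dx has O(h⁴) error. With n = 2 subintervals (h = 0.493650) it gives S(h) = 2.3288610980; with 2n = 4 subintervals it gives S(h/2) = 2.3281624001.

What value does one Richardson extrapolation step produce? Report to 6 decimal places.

2.328116

Order 4 gives 2^r = 16 and 2^r − 1 = 15.
A(h/2) − A(h) = 2.3281624001 − 2.3288610980 = -0.0006986979
Correction (A(h/2) − A(h))/(16 − 1) = (-0.0006986979)/15 = -0.0000465799
R = A(h/2) + (A(h/2) − A(h))/15 = 2.3281624001 − 0.0000465799 = 2.3281158202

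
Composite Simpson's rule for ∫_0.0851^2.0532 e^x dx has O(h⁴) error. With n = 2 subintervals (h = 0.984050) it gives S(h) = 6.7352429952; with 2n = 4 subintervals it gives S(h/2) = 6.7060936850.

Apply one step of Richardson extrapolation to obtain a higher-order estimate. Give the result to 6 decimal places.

6.704150

Method order is 4; weight 2^4 = 16.
Weighted: 107.2974989600 − 6.7352429952 = 100.5622559648
R = 100.5622559648/15 = 6.7041503977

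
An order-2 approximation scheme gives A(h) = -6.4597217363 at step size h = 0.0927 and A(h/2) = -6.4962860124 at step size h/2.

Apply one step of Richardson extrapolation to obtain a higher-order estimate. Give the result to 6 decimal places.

Leading term ∝ h^2; use weight 4 = 2^2.
Top: 4(-6.4962860124) − (-6.4597217363) = -19.5254223133
(-19.5254223133) ÷ 3 = -6.5084741044

-6.508474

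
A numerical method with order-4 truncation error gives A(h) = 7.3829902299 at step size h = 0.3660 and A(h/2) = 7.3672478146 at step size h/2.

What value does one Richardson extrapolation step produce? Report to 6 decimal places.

Leading term ∝ h^4; use weight 16 = 2^4.
16*7.3672478146 − 7.3829902299 = 110.4929748037
110.4929748037 ÷ 15 = 7.3661983202

7.366198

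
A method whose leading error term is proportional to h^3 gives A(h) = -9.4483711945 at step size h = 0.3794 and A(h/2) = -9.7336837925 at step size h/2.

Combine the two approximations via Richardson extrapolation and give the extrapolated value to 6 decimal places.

-9.774443

With r = 3 the leading error scales as h^3, so the weight is 2^3 = 8.
Numerator 8 × A(h/2) − A(h) = 8 × (-9.7336837925) − (-9.4483711945) = -68.4210991455
Divide by 2^3 − 1 = 7.
Extrapolated: (-68.4210991455) / 7 = -9.7744427351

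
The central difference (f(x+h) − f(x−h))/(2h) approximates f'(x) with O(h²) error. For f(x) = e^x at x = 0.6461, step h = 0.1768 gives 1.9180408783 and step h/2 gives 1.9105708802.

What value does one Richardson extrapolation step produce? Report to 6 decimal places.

Leading term ∝ h^2; use weight 4 = 2^2.
4 × 1.9105708802 = 7.6422835208; 7.6422835208 − 1.9180408783 = 5.7242426425
Denominator 4 − 1 = 3.
So the Richardson estimate is 1.9080808808.
Shift from A(h/2): −0.0024899994.

1.908081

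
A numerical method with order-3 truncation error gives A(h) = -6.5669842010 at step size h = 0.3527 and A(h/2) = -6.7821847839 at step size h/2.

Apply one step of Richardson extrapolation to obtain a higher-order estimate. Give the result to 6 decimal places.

Leading term ∝ h^3; use weight 8 = 2^3.
8*(-6.7821847839) = -54.2574782712; subtract (-6.5669842010) → -47.6904940702
Divide by 2^3 − 1 = 7.
So the Richardson estimate is -6.8129277243.

-6.812928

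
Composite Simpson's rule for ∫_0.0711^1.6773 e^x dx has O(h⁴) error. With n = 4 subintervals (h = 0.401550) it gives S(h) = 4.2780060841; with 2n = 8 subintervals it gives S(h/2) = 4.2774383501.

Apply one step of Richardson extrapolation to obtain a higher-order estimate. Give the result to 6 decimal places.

The method has order 4: 2^4 = 16.
Weighted: 68.4390136016 − 4.2780060841 = 64.1610075175
R = 64.1610075175/15 = 4.2774005012

4.277401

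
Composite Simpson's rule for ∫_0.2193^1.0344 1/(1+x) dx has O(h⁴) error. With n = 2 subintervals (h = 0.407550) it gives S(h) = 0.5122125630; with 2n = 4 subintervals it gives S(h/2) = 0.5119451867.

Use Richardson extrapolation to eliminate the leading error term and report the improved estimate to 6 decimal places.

0.511927

r = 4, so 2^r = 16.
Weighted: 8.1911229872 − 0.5122125630 = 7.6789104242
Denominator 16 − 1 = 15.
Result: 0.5119273616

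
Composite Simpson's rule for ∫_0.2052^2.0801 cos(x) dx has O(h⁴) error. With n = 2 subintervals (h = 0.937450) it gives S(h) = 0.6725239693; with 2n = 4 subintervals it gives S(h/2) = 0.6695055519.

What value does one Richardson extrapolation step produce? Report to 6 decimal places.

0.669304

The method has order 4: 2^4 = 16.
16×0.6695055519 − 0.6725239693 = 10.0395648611
10.0395648611 ÷ 15 = 0.6693043241
Gap between inputs: 3.018e-03; correction applied: −0.0002012278.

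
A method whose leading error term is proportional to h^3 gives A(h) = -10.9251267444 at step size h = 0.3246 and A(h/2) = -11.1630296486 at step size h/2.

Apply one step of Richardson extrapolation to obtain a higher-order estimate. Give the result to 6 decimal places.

Error is O(h^3); halving h shrinks it by 2^3 = 8.
8*(-11.1630296486) = -89.3042371888; subtract (-10.9251267444) → -78.3791104444
Divide by 2^3 − 1 = 7.
Extrapolated: (-78.3791104444) / 7 = -11.1970157778
Shift from A(h/2): −0.0339861292.

-11.197016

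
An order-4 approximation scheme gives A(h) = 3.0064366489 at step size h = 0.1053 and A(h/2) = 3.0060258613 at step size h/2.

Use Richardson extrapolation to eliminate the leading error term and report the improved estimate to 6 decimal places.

With r = 4 the leading error scales as h^4, so the weight is 2^4 = 16.
Top: 16(3.0060258613) − (3.0064366489) = 45.0899771319
R = 45.0899771319/15 = 3.0059984755
Shift from A(h/2): −0.0000273858.

3.005998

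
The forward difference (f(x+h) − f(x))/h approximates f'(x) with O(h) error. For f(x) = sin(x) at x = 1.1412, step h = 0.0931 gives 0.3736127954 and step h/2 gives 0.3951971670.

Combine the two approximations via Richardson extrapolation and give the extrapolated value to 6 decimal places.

r = 1, so 2^r = 2.
2^1·A(h/2) = 0.7903943340; minus A(h) gives 0.4167815386.
Divide by 2^1 − 1 = 1.
R = 0.4167815386/1 = 0.4167815386

0.416782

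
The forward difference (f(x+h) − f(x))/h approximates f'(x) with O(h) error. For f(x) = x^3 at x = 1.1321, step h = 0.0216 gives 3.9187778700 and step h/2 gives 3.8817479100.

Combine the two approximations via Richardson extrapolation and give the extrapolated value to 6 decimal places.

3.844718

r = 1: numerator weight 2, denominator 1.
2 × 3.8817479100 − 3.9187778700 = 3.8447179500
Divide by 2^1 − 1 = 1.
R = 3.8447179500/1 = 3.8447179500
Gap between inputs: 3.703e-02; correction applied: −0.0370299600.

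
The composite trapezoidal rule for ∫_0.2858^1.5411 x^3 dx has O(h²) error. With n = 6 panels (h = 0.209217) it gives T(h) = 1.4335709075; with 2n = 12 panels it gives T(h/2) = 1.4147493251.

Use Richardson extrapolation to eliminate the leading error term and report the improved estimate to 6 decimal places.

Order 2 gives 2^r = 4 and 2^r − 1 = 3.
Top: 4(1.4147493251) − (1.4335709075) = 4.2254263929
Divide by 2^2 − 1 = 3.
Result: 1.4084754643
Shift from A(h/2): −0.0062738608.

1.408475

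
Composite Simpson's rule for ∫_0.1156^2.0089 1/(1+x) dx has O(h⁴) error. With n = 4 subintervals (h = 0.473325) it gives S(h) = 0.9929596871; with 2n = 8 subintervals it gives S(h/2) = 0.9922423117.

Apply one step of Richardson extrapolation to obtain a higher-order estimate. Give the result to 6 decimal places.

0.992194

The method has order 4: 2^4 = 16.
16×0.9922423117 − 0.9929596871 = 14.8829173001
R = 14.8829173001/15 = 0.9921944867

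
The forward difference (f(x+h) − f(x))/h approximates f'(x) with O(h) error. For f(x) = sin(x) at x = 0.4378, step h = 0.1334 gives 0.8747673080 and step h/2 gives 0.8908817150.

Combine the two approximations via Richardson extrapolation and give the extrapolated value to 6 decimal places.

r = 1: numerator weight 2, denominator 1.
2 × 0.8908817150 = 1.7817634300; 1.7817634300 − 0.8747673080 = 0.9069961220
Divide by 2^1 − 1 = 1.
0.9069961220 ÷ 1 = 0.9069961220

0.906996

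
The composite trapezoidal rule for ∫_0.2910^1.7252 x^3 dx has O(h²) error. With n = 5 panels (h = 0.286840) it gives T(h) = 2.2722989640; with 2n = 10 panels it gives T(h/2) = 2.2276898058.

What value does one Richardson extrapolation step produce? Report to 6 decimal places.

Error is O(h^2); halving h shrinks it by 2^2 = 4.
4 × 2.2276898058 − 2.2722989640 = 6.6384602592
Divide by 2^2 − 1 = 3.
Result: 2.2128200864
Shift from A(h/2): −0.0148697194.

2.212820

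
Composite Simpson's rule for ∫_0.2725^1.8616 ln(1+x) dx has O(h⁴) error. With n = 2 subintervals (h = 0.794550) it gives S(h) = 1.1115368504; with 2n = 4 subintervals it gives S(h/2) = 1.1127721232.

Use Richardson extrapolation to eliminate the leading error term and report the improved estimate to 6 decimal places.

1.112854

r = 4: numerator weight 16, denominator 15.
Top: 16(1.1127721232) − (1.1115368504) = 16.6928171208
16.6928171208 ÷ 15 = 1.1128544747
Shift from A(h/2): +0.0000823515.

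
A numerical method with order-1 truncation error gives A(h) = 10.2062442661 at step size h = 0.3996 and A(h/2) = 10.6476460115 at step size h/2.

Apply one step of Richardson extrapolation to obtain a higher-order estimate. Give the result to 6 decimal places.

11.089048

With r = 1 the leading error scales as h^1, so the weight is 2^1 = 2.
Numerator 2*A(h/2) − A(h) = 2*10.6476460115 − 10.2062442661 = 11.0890477569
11.0890477569 ÷ 1 = 11.0890477569
Gap between inputs: 4.414e-01; correction applied: +0.4414017454.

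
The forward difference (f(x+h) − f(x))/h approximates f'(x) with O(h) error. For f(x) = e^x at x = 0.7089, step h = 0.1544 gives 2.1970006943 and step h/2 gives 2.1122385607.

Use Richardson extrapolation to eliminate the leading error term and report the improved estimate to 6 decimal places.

2.027476

The method has order 1: 2^1 = 2.
Numerator 2 × A(h/2) − A(h) = 2 × 2.1122385607 − 2.1970006943 = 2.0274764271
Denominator 2 − 1 = 1.
Result: 2.0274764271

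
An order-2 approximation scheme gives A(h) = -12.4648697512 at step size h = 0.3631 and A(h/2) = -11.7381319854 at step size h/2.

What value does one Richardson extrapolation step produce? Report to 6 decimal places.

-11.495886

Leading term ∝ h^2; use weight 4 = 2^2.
2^2·A(h/2) = -46.9525279416; minus A(h) gives -34.4876581904.
Denominator 4 − 1 = 3.
So the Richardson estimate is -11.4958860635.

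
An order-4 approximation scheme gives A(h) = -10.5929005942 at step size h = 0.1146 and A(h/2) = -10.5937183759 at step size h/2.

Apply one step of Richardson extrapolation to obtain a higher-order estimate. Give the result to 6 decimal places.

r = 4, so 2^r = 16.
Difference of the inputs: -10.5937183759 − (-10.5929005942) = -0.0008177817
Divide by 2^4 − 1 = 15: (-0.0008177817)/15 = -0.0000545188
R = A(h/2) + (A(h/2) − A(h))/15 = -10.5937183759 − 0.0000545188 = -10.5937728947
Shift from A(h/2): −0.0000545188.

-10.593773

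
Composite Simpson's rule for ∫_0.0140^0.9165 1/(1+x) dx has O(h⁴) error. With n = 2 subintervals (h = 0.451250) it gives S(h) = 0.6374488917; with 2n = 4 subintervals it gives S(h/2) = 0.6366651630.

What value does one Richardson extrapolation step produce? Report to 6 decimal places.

The method has order 4: 2^4 = 16.
Weighted: 10.1866426080 − 0.6374488917 = 9.5491937163
Extrapolated: 9.5491937163 / 15 = 0.6366129144
Gap between inputs: 7.837e-04; correction applied: −0.0000522486.

0.636613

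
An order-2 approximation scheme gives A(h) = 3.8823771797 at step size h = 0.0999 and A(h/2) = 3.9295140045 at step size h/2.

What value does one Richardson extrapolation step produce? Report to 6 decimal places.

3.945226

Leading term ∝ h^2; use weight 4 = 2^2.
Difference of the inputs: 3.9295140045 − 3.8823771797 = 0.0471368248
Divide by 2^2 − 1 = 3: 0.0471368248/3 = 0.0157122749
R = 3.9295140045 + 0.0157122749 = 3.9452262794
Shift from A(h/2): +0.0157122749.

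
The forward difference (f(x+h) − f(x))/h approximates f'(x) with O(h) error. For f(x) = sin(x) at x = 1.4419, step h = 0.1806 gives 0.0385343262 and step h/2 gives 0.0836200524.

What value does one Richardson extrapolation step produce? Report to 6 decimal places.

Order 1 gives 2^r = 2 and 2^r − 1 = 1.
2 × 0.0836200524 = 0.1672401048; 0.1672401048 − 0.0385343262 = 0.1287057786
Denominator 2 − 1 = 1.
R = 0.1287057786/1 = 0.1287057786
Shift from A(h/2): +0.0450857262.

0.128706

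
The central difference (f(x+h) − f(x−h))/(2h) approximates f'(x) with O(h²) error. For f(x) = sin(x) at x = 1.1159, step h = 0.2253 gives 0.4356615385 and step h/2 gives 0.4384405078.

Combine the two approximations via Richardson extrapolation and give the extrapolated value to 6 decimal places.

Method order is 2; weight 2^2 = 4.
2^2 × A(h/2) = 1.7537620312; minus A(h) gives 1.3181004927.
Divide by 2^2 − 1 = 3.
1.3181004927 ÷ 3 = 0.4393668309
Correction |R − A(h/2)| = 9.263e-04; gap |A(h/2) − A(h)| = 2.779e-03.

0.439367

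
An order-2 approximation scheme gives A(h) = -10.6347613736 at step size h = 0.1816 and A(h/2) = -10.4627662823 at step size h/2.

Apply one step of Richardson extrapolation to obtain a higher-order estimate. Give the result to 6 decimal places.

-10.405435

r = 2, so 2^r = 4.
4·(-10.4627662823) = -41.8510651292; (-41.8510651292) − (-10.6347613736) = -31.2163037556
Denominator 4 − 1 = 3.
So the Richardson estimate is -10.4054345852.
Correction |R − A(h/2)| = 5.733e-02; gap |A(h/2) − A(h)| = 1.720e-01.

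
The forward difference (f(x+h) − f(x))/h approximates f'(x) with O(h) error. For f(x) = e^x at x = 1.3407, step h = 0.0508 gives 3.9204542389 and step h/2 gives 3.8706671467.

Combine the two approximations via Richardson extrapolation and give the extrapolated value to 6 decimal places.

r = 1, so 2^r = 2.
Weighted: 7.7413342934 − 3.9204542389 = 3.8208800545
(2×3.8706671467 − 3.9204542389)/(2 − 1) = 3.8208800545
Shift from A(h/2): −0.0497870922.

3.820880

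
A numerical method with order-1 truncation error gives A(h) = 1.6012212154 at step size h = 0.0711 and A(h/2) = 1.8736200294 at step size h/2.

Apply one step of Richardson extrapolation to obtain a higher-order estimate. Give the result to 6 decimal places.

Method order is 1; weight 2^1 = 2.
Difference of the inputs: 1.8736200294 − 1.6012212154 = 0.2723988140
Correction (A(h/2) − A(h))/(2 − 1) = 0.2723988140/1 = 0.2723988140
R = 1.8736200294 + 0.2723988140 = 2.1460188434
Shift from A(h/2): +0.2723988140.

2.146019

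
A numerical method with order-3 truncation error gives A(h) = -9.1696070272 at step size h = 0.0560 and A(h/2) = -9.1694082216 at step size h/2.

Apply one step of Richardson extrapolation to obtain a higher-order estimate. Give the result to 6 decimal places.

Error is O(h^3); halving h shrinks it by 2^3 = 8.
8·(-9.1694082216) − (-9.1696070272) = -64.1856587456
Denominator 8 − 1 = 7.
(-64.1856587456) ÷ 7 = -9.1693798208
Correction |R − A(h/2)| = 2.840e-05; gap |A(h/2) − A(h)| = 1.988e-04.

-9.169380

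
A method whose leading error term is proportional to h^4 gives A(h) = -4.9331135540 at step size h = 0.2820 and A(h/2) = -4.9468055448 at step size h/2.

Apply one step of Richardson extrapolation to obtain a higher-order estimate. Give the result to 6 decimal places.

r = 4: numerator weight 16, denominator 15.
2^4*A(h/2) = -79.1488887168; minus A(h) gives -74.2157751628.
Extrapolated: (-74.2157751628) / 15 = -4.9477183442

-4.947718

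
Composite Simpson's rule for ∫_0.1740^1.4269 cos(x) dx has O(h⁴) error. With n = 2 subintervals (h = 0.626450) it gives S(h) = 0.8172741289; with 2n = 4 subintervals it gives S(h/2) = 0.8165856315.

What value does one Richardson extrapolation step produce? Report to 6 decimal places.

Method order is 4; weight 2^4 = 16.
16*0.8165856315 − 0.8172741289 = 12.2480959751
Denominator 16 − 1 = 15.
(16*0.8165856315 − 0.8172741289)/(16 − 1) = 0.8165397317
Correction |R − A(h/2)| = 4.590e-05; gap |A(h/2) − A(h)| = 6.885e-04.

0.816540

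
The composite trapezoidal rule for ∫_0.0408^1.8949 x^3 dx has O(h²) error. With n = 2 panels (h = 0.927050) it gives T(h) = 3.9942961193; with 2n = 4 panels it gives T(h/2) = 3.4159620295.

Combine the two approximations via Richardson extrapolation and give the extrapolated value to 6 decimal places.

r = 2: numerator weight 4, denominator 3.
2^2×A(h/2) = 13.6638481180; minus A(h) gives 9.6695519987.
Divide by 2^2 − 1 = 3.
R = 9.6695519987/3 = 3.2231839996
Correction |R − A(h/2)| = 1.928e-01; gap |A(h/2) − A(h)| = 5.783e-01.

3.223184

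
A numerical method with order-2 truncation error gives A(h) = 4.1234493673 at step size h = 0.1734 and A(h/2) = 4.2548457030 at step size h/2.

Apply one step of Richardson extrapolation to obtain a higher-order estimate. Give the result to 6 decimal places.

r = 2, so 2^r = 4.
4·4.2548457030 = 17.0193828120; subtract 4.1234493673 → 12.8959334447
Divide by 2^2 − 1 = 3.
Extrapolated: 12.8959334447 / 3 = 4.2986444816

4.298644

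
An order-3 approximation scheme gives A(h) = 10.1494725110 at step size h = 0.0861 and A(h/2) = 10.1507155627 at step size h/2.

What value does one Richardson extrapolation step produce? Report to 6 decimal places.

r = 3, so 2^r = 8.
8·10.1507155627 − 10.1494725110 = 71.0562519906
Divide by 2^3 − 1 = 7.
Result: 10.1508931415

10.150893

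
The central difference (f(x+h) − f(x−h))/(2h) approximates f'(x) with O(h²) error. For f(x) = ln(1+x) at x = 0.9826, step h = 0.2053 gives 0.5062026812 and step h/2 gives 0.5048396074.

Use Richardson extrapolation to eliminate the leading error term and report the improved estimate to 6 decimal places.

0.504385

With r = 2 the leading error scales as h^2, so the weight is 2^2 = 4.
Difference of the inputs: 0.5048396074 − 0.5062026812 = -0.0013630738
Correction (A(h/2) − A(h))/(4 − 1) = (-0.0013630738)/3 = -0.0004543579
R = 0.5048396074 − 0.0004543579 = 0.5043852495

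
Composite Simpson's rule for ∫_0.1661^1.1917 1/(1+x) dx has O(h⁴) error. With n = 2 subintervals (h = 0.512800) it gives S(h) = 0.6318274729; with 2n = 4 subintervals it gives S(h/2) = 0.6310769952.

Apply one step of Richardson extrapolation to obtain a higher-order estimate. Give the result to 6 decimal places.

Order 4 gives 2^r = 16 and 2^r − 1 = 15.
Numerator 16·A(h/2) − A(h) = 16·0.6310769952 − 0.6318274729 = 9.4654044503
Divide by 2^4 − 1 = 15.
Result: 0.6310269634
Shift from A(h/2): −0.0000500318.

0.631027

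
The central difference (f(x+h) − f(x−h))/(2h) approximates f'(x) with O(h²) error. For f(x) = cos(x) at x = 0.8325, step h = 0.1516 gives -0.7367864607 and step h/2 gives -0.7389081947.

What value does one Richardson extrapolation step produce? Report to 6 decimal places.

-0.739615

r = 2: numerator weight 4, denominator 3.
Weighted: (-2.9556327788) − (-0.7367864607) = -2.2188463181
Divide by 2^2 − 1 = 3.
So the Richardson estimate is -0.7396154394.
Shift from A(h/2): −0.0007072447.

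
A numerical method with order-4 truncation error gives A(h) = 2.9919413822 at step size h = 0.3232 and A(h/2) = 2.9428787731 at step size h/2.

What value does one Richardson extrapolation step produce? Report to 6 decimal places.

2.939608

Order 4 gives 2^r = 16 and 2^r − 1 = 15.
Top: 16(2.9428787731) − (2.9919413822) = 44.0941189874
Extrapolated: 44.0941189874 / 15 = 2.9396079325
Shift from A(h/2): −0.0032708406.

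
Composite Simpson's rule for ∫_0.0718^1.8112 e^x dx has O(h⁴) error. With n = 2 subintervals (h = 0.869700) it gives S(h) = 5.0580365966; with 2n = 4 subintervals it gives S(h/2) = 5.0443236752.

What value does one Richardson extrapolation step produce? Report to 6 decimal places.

5.043409

Leading term ∝ h^4; use weight 16 = 2^4.
A(h/2) − A(h) = 5.0443236752 − 5.0580365966 = -0.0137129214
Divide by 2^4 − 1 = 15: (-0.0137129214)/15 = -0.0009141948
R = 5.0443236752 − 0.0009141948 = 5.0434094804
Shift from A(h/2): −0.0009141948.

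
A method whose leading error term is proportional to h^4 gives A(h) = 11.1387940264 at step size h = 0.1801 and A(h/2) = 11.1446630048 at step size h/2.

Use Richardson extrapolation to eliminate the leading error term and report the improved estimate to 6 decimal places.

With r = 4 the leading error scales as h^4, so the weight is 2^4 = 16.
Top: 16(11.1446630048) − (11.1387940264) = 167.1758140504
Divide by 2^4 − 1 = 15.
Result: 11.1450542700
Shift from A(h/2): +0.0003912652.

11.145054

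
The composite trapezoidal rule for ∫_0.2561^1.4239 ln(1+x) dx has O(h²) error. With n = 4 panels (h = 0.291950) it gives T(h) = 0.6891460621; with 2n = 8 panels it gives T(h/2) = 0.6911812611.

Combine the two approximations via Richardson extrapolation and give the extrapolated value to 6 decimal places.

0.691860

Method order is 2; weight 2^2 = 4.
Numerator 4·A(h/2) − A(h) = 4·0.6911812611 − 0.6891460621 = 2.0755789823
2.0755789823 ÷ 3 = 0.6918596608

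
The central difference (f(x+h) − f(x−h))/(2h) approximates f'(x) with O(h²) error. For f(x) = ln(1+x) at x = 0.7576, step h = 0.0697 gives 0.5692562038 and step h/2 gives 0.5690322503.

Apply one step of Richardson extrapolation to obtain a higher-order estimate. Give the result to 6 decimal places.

0.568958

Leading term ∝ h^2; use weight 4 = 2^2.
Numerator 4×A(h/2) − A(h) = 4×0.5690322503 − 0.5692562038 = 1.7068727974
Divide by 2^2 − 1 = 3.
R = 1.7068727974/3 = 0.5689575991
Shift from A(h/2): −0.0000746512.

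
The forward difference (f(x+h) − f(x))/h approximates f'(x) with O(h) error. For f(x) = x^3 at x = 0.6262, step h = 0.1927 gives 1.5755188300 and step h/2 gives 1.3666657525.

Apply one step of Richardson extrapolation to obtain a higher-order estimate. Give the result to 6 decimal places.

1.157813

Leading term ∝ h^1; use weight 2 = 2^1.
2*1.3666657525 = 2.7333315050; 2.7333315050 − 1.5755188300 = 1.1578126750
Denominator 2 − 1 = 1.
So the Richardson estimate is 1.1578126750.
Shift from A(h/2): −0.2088530775.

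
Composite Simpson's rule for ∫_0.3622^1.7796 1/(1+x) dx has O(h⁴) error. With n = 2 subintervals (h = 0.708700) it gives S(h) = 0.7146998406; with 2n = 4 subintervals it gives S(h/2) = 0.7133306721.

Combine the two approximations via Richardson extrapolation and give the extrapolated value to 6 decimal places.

With r = 4 the leading error scales as h^4, so the weight is 2^4 = 16.
2^4×A(h/2) = 11.4132907536; minus A(h) gives 10.6985909130.
Divide by 2^4 − 1 = 15.
R = 10.6985909130/15 = 0.7132393942

0.713239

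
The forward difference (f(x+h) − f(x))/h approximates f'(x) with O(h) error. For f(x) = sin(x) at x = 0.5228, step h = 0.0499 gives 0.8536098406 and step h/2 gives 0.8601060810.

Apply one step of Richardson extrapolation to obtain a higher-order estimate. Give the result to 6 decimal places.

Leading term ∝ h^1; use weight 2 = 2^1.
Numerator 2×A(h/2) − A(h) = 2×0.8601060810 − 0.8536098406 = 0.8666023214
Extrapolated: 0.8666023214 / 1 = 0.8666023214

0.866602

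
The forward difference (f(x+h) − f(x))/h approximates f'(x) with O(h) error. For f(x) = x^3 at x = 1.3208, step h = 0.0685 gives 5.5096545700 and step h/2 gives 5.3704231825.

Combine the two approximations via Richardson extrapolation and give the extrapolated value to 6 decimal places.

With r = 1 the leading error scales as h^1, so the weight is 2^1 = 2.
Top: 2(5.3704231825) − (5.5096545700) = 5.2311917950
(2 × 5.3704231825 − 5.5096545700)/(2 − 1) = 5.2311917950
Gap between inputs: 1.392e-01; correction applied: −0.1392313875.

5.231192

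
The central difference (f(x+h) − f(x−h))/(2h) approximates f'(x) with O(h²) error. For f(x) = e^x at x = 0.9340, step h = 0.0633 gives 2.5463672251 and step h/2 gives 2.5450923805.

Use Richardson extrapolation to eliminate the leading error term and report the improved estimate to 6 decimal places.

With r = 2 the leading error scales as h^2, so the weight is 2^2 = 4.
4×2.5450923805 = 10.1803695220; subtract 2.5463672251 → 7.6340022969
Denominator 4 − 1 = 3.
7.6340022969 ÷ 3 = 2.5446674323

2.544667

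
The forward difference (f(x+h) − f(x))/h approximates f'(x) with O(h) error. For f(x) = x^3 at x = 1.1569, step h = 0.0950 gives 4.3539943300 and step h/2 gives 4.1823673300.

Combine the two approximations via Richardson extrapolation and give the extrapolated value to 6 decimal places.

4.010740

Order 1 gives 2^r = 2 and 2^r − 1 = 1.
2*4.1823673300 = 8.3647346600; 8.3647346600 − 4.3539943300 = 4.0107403300
R = 4.0107403300/1 = 4.0107403300
Correction |R − A(h/2)| = 1.716e-01; gap |A(h/2) − A(h)| = 1.716e-01.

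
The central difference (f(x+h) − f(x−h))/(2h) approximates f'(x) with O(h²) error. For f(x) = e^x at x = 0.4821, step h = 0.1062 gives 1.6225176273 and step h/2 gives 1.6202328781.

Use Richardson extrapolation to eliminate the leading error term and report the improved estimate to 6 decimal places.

The method has order 2: 2^2 = 4.
Numerator 4 × A(h/2) − A(h) = 4 × 1.6202328781 − 1.6225176273 = 4.8584138851
R = 4.8584138851/3 = 1.6194712950
Shift from A(h/2): −0.0007615831.

1.619471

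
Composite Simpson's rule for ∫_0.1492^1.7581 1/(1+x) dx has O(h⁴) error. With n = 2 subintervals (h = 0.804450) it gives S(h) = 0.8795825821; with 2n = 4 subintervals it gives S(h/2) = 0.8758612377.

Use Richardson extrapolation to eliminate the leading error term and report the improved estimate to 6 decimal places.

0.875613

Error is O(h^4); halving h shrinks it by 2^4 = 16.
16×0.8758612377 = 14.0137798032; subtract 0.8795825821 → 13.1341972211
Extrapolated: 13.1341972211 / 15 = 0.8756131481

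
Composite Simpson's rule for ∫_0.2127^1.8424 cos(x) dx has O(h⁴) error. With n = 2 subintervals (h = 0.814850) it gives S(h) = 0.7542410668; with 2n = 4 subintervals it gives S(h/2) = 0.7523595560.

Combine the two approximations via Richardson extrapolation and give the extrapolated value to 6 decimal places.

Method order is 4; weight 2^4 = 16.
Numerator 16×A(h/2) − A(h) = 16×0.7523595560 − 0.7542410668 = 11.2835118292
Divide by 2^4 − 1 = 15.
Extrapolated: 11.2835118292 / 15 = 0.7522341219

0.752234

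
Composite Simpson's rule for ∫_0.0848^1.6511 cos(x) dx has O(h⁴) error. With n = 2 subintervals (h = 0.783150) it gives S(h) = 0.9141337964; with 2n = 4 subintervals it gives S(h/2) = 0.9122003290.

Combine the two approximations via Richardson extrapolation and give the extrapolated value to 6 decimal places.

0.912071

Leading term ∝ h^4; use weight 16 = 2^4.
16 × 0.9122003290 = 14.5952052640; subtract 0.9141337964 → 13.6810714676
(16 × 0.9122003290 − 0.9141337964)/(16 − 1) = 0.9120714312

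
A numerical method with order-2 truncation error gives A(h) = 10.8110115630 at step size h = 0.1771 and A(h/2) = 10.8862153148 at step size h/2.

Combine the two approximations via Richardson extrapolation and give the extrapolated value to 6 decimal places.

10.911283

With r = 2 the leading error scales as h^2, so the weight is 2^2 = 4.
4*10.8862153148 = 43.5448612592; subtract 10.8110115630 → 32.7338496962
Divide by 2^2 − 1 = 3.
(4*10.8862153148 − 10.8110115630)/(4 − 1) = 10.9112832321
Shift from A(h/2): +0.0250679173.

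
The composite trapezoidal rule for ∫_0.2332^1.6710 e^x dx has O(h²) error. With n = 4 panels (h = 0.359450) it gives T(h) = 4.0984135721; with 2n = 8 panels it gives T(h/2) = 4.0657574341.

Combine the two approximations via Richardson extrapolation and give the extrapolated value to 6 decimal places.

r = 2: numerator weight 4, denominator 3.
4·4.0657574341 = 16.2630297364; subtract 4.0984135721 → 12.1646161643
12.1646161643 ÷ 3 = 4.0548720548
Shift from A(h/2): −0.0108853793.

4.054872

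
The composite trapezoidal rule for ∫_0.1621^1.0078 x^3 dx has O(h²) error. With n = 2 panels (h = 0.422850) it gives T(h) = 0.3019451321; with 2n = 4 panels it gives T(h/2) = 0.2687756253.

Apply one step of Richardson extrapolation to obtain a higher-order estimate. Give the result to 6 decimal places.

Error is O(h^2); halving h shrinks it by 2^2 = 4.
4·0.2687756253 = 1.0751025012; 1.0751025012 − 0.3019451321 = 0.7731573691
Extrapolated: 0.7731573691 / 3 = 0.2577191230
Correction |R − A(h/2)| = 1.106e-02; gap |A(h/2) − A(h)| = 3.317e-02.

0.257719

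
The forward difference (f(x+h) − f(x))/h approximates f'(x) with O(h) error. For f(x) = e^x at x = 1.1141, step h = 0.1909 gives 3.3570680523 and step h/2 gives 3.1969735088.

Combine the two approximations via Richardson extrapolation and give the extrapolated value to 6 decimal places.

3.036879

Error is O(h^1); halving h shrinks it by 2^1 = 2.
2·3.1969735088 = 6.3939470176; 6.3939470176 − 3.3570680523 = 3.0368789653
(2·3.1969735088 − 3.3570680523)/(2 − 1) = 3.0368789653
Correction |R − A(h/2)| = 1.601e-01; gap |A(h/2) − A(h)| = 1.601e-01.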